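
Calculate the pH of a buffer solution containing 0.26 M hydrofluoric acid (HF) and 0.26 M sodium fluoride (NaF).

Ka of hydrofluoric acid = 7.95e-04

pKa = -log(7.95e-04) = 3.10. pH = pKa + log([A⁻]/[HA]) = 3.10 + log(0.26/0.26)

pH = 3.10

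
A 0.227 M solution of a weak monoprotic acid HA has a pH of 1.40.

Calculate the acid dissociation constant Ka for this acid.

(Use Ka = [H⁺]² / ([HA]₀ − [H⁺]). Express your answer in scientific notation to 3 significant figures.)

[H⁺] = 10^(−pH) = 10^(−1.40) = 3.981e-02 M. For HA ⇌ H⁺ + A⁻, Ka = [H⁺][A⁻]/[HA] = [H⁺]² / ([HA]₀ − [H⁺]) = (3.981e-02)² / (0.227 − 3.981e-02) = 8.47e-03.

K_a = 8.47e-03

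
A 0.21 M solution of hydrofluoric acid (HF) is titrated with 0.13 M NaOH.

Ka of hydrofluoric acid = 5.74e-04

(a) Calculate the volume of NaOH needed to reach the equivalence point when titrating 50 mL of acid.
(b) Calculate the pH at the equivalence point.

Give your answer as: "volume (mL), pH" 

moles acid = 0.21 × 50/1000 = 0.0105 mol; V_base = moles/0.13 × 1000 = 80.8 mL. At equivalence only the conjugate base is present: [A⁻] = 0.0105/0.131 = 8.0294e-02 M. Kb = Kw/Ka = 1.74e-11; [OH⁻] = √(Kb × [A⁻]) = 1.1827e-06; pOH = 5.93; pH = 14 - pOH = 8.07.

V = 80.8 mL, pH = 8.07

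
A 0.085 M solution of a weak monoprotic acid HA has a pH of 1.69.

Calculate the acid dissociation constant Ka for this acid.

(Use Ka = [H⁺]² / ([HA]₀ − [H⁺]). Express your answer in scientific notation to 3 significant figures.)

[H⁺] = 10^(−pH) = 10^(−1.69) = 2.042e-02 M. For HA ⇌ H⁺ + A⁻, Ka = [H⁺][A⁻]/[HA] = [H⁺]² / ([HA]₀ − [H⁺]) = (2.042e-02)² / (0.085 − 2.042e-02) = 6.45e-03.

K_a = 6.45e-03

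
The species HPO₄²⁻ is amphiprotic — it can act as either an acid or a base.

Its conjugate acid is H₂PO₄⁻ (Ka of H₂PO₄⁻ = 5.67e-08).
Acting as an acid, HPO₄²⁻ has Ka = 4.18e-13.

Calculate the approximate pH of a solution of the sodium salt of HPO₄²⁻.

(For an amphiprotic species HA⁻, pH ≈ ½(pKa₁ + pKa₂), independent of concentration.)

pKa₁ = -log(5.67e-08) = 7.25; pKa₂ = -log(4.18e-13) = 12.38. For an amphiprotic species, pH ≈ ½(pKa₁ + pKa₂) = ½(7.25 + 12.38) = 9.81.

pH = 9.81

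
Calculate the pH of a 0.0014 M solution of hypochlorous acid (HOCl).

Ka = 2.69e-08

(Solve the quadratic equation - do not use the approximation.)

x² + Ka×x - Ka×C = 0. Using quadratic formula: [H⁺] = 6.1233e-06

pH = 5.21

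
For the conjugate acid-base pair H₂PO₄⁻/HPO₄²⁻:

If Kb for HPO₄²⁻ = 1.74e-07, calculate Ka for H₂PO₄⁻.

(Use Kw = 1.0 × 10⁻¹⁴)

For a conjugate pair Ka × Kb = Kw, so Ka = Kw/Kb = 1.0 × 10⁻¹⁴ / 1.74e-07 = 5.75e-08.

K_a = 5.75e-08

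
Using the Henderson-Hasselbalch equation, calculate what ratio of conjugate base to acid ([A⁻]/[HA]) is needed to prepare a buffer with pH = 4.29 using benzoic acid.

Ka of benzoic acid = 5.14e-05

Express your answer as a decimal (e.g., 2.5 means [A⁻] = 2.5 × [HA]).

pKa = -log(5.14e-05) = 4.2890. pH = pKa + log([A⁻]/[HA]), so log([A⁻]/[HA]) = pH − pKa = 4.29 − 4.2890 = 0.0010. [A⁻]/[HA] = 10^(0.0010) = 1.00

[A⁻]/[HA] = 1.00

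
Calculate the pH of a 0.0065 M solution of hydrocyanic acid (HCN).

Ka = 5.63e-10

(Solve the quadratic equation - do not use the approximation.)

x² + Ka×x - Ka×C = 0. Using quadratic formula: [H⁺] = 1.9127e-06

pH = 5.72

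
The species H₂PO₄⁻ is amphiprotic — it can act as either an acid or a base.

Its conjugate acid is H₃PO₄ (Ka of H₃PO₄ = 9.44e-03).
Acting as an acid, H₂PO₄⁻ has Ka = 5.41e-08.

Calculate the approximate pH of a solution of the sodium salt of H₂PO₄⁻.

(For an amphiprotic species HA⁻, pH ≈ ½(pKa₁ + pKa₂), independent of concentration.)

pKa₁ = -log(9.44e-03) = 2.03; pKa₂ = -log(5.41e-08) = 7.27. For an amphiprotic species, pH ≈ ½(pKa₁ + pKa₂) = ½(2.03 + 7.27) = 4.65.

pH = 4.65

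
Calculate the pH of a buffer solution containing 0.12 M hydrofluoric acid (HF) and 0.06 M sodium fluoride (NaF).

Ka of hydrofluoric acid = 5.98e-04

pKa = -log(5.98e-04) = 3.22. pH = pKa + log([A⁻]/[HA]) = 3.22 + log(0.06/0.12)

pH = 2.92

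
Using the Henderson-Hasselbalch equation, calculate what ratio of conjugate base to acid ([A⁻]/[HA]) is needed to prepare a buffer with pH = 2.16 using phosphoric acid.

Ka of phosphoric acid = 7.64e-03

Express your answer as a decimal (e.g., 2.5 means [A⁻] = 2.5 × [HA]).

pKa = -log(7.64e-03) = 2.1169. pH = pKa + log([A⁻]/[HA]), so log([A⁻]/[HA]) = pH − pKa = 2.16 − 2.1169 = 0.0431. [A⁻]/[HA] = 10^(0.0431) = 1.10

[A⁻]/[HA] = 1.10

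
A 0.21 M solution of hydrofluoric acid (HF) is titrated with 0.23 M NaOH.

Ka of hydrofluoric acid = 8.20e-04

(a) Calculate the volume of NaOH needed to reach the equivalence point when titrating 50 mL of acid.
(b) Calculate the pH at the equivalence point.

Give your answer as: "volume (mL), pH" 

moles acid = 0.21 × 50/1000 = 0.0105 mol; V_base = moles/0.23 × 1000 = 45.7 mL. At equivalence only the conjugate base is present: [A⁻] = 0.0105/0.096 = 1.0977e-01 M. Kb = Kw/Ka = 1.22e-11; [OH⁻] = √(Kb × [A⁻]) = 1.1570e-06; pOH = 5.94; pH = 14 - pOH = 8.06.

V = 45.7 mL, pH = 8.06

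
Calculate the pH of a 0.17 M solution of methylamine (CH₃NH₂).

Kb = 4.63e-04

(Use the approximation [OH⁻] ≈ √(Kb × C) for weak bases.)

[OH⁻] = √(Kb × C) = √(4.63e-04 × 0.17) = 8.8719e-03. pOH = 2.05, pH = 14 - pOH

pH = 11.95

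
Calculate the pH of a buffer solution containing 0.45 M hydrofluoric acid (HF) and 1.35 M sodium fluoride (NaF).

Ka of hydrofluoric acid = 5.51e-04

pKa = -log(5.51e-04) = 3.26. pH = pKa + log([A⁻]/[HA]) = 3.26 + log(1.35/0.45)

pH = 3.74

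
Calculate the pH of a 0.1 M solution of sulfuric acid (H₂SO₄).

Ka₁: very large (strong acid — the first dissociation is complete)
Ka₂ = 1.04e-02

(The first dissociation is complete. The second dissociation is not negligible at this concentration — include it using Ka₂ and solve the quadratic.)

First dissociation is complete: [H⁺]₀ = [HSO₄⁻]₀ = C = 0.1 M. Second dissociation HSO₄⁻ ⇌ H⁺ + SO₄²⁻: let x = [SO₄²⁻]. Ka₂ = (C + x)·x / (C − x) = 1.04e-02 → x² + (C + Ka₂)·x − Ka₂·C = 0 → x² + 0.11040·x − 1.040e-03 = 0. x = (−0.11040 + √(0.11040² + 4 × 1.040e-03)) / 2 = 8.7300e-03 M. [H⁺] = C + x = 0.1 + 8.7300e-03 = 1.0873e-01 M. pH = -log(1.0873e-01) = 0.96.

pH = 0.96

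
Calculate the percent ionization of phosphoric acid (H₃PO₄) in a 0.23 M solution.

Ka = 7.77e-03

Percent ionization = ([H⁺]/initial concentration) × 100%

Using Ka equilibrium: x² + Ka×x - Ka×C = 0. Solving: [H⁺] = 3.8567e-02. Percent = (3.8567e-02/0.23) × 100

Percent ionization = 16.8%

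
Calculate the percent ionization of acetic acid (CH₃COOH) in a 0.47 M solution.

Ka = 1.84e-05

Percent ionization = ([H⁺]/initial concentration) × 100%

Using Ka equilibrium: x² + Ka×x - Ka×C = 0. Solving: [H⁺] = 2.9316e-03. Percent = (2.9316e-03/0.47) × 100

Percent ionization = 0.624%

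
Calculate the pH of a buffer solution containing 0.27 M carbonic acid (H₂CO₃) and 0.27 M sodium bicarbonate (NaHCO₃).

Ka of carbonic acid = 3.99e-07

pKa = -log(3.99e-07) = 6.40. pH = pKa + log([A⁻]/[HA]) = 6.40 + log(0.27/0.27)

pH = 6.40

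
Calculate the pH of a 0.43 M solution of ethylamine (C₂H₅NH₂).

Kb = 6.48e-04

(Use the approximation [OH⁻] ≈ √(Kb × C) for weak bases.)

[OH⁻] = √(Kb × C) = √(6.48e-04 × 0.43) = 1.6693e-02. pOH = 1.78, pH = 14 - pOH

pH = 12.22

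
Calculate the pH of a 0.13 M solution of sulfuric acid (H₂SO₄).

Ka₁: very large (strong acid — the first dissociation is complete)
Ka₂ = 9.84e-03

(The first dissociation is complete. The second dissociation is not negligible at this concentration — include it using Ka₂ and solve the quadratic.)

First dissociation is complete: [H⁺]₀ = [HSO₄⁻]₀ = C = 0.13 M. Second dissociation HSO₄⁻ ⇌ H⁺ + SO₄²⁻: let x = [SO₄²⁻]. Ka₂ = (C + x)·x / (C − x) = 9.84e-03 → x² + (C + Ka₂)·x − Ka₂·C = 0 → x² + 0.13984·x − 1.279e-03 = 0. x = (−0.13984 + √(0.13984² + 4 × 1.279e-03)) / 2 = 8.6167e-03 M. [H⁺] = C + x = 0.13 + 8.6167e-03 = 1.3862e-01 M. pH = -log(1.3862e-01) = 0.86.

pH = 0.86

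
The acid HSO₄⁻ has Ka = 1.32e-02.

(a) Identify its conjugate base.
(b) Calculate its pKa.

(a) The conjugate base is formed by removing one H⁺ from HSO₄⁻, giving SO₄²⁻. (b) pKa = -log(Ka) = -log(1.32e-02) = 1.88.

Conjugate base: SO₄²⁻; pK_a = 1.88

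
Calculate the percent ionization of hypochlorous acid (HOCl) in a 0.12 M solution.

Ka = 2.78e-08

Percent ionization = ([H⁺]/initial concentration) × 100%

Using Ka equilibrium: x² + Ka×x - Ka×C = 0. Solving: [H⁺] = 5.7744e-05. Percent = (5.7744e-05/0.12) × 100

Percent ionization = 0.0481%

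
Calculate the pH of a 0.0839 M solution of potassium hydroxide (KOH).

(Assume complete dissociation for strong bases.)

[OH⁻] = 0.0839 M for strong base. pOH = -log[OH⁻] = 1.08, pH = 14 - pOH

pH = 12.92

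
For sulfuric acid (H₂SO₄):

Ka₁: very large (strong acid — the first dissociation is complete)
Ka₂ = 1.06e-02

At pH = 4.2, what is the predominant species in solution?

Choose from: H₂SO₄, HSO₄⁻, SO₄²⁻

The first dissociation is complete, so H₂SO₄ itself is never the predominant species in water; pKa₂ = -log(1.06e-02) = 1.97. For a polyprotic acid the predominant species crosses at each pKa: below pKa_n the protonated form dominates, above it the deprotonated form does. At pH = 4.2, the predominant species is SO₄²⁻.

SO₄²⁻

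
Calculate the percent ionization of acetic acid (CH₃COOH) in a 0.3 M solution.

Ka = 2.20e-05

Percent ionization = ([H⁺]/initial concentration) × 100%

Using Ka equilibrium: x² + Ka×x - Ka×C = 0. Solving: [H⁺] = 2.5581e-03. Percent = (2.5581e-03/0.3) × 100

Percent ionization = 0.853%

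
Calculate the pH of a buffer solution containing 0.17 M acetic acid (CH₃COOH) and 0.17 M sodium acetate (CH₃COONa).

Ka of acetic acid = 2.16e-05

pKa = -log(2.16e-05) = 4.67. pH = pKa + log([A⁻]/[HA]) = 4.67 + log(0.17/0.17)

pH = 4.67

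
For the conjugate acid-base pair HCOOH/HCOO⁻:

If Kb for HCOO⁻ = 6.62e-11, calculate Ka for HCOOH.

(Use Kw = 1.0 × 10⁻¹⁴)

For a conjugate pair Ka × Kb = Kw, so Ka = Kw/Kb = 1.0 × 10⁻¹⁴ / 6.62e-11 = 1.51e-04.

K_a = 1.51e-04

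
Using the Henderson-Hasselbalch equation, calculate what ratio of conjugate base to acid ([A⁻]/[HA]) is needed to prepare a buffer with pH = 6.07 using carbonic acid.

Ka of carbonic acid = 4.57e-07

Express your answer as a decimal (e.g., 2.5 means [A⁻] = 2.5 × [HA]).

pKa = -log(4.57e-07) = 6.3401. pH = pKa + log([A⁻]/[HA]), so log([A⁻]/[HA]) = pH − pKa = 6.07 − 6.3401 = -0.2701. [A⁻]/[HA] = 10^(-0.2701) = 0.537

[A⁻]/[HA] = 0.537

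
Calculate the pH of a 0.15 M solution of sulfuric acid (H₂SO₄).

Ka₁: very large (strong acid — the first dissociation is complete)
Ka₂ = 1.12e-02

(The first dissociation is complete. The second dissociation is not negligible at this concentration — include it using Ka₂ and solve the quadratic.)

First dissociation is complete: [H⁺]₀ = [HSO₄⁻]₀ = C = 0.15 M. Second dissociation HSO₄⁻ ⇌ H⁺ + SO₄²⁻: let x = [SO₄²⁻]. Ka₂ = (C + x)·x / (C − x) = 1.12e-02 → x² + (C + Ka₂)·x − Ka₂·C = 0 → x² + 0.16120·x − 1.680e-03 = 0. x = (−0.16120 + √(0.16120² + 4 × 1.680e-03)) / 2 = 9.8232e-03 M. [H⁺] = C + x = 0.15 + 9.8232e-03 = 1.5982e-01 M. pH = -log(1.5982e-01) = 0.80.

pH = 0.80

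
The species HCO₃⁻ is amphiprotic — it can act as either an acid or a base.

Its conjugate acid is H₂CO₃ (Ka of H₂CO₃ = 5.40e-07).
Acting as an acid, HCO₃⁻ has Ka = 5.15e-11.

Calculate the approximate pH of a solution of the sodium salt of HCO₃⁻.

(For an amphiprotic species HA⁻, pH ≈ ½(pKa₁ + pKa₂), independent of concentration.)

pKa₁ = -log(5.40e-07) = 6.27; pKa₂ = -log(5.15e-11) = 10.29. For an amphiprotic species, pH ≈ ½(pKa₁ + pKa₂) = ½(6.27 + 10.29) = 8.28.

pH = 8.28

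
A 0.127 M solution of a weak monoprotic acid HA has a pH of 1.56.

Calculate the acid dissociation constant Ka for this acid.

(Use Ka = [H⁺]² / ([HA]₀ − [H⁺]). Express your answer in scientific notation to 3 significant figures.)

[H⁺] = 10^(−pH) = 10^(−1.56) = 2.754e-02 M. For HA ⇌ H⁺ + A⁻, Ka = [H⁺][A⁻]/[HA] = [H⁺]² / ([HA]₀ − [H⁺]) = (2.754e-02)² / (0.127 − 2.754e-02) = 7.63e-03.

K_a = 7.63e-03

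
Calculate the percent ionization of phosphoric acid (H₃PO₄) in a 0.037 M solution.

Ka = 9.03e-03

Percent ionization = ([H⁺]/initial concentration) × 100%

Using Ka equilibrium: x² + Ka×x - Ka×C = 0. Solving: [H⁺] = 1.4313e-02. Percent = (1.4313e-02/0.037) × 100

Percent ionization = 38.7%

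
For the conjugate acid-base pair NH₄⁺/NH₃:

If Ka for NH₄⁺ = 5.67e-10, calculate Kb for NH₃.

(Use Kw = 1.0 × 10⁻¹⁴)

For a conjugate pair Ka × Kb = Kw, so Kb = Kw/Ka = 1.0 × 10⁻¹⁴ / 5.67e-10 = 1.76e-05.

K_b = 1.76e-05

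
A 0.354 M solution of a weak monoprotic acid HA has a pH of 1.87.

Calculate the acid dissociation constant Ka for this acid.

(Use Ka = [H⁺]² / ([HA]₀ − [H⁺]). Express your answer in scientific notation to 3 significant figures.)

[H⁺] = 10^(−pH) = 10^(−1.87) = 1.349e-02 M. For HA ⇌ H⁺ + A⁻, Ka = [H⁺][A⁻]/[HA] = [H⁺]² / ([HA]₀ − [H⁺]) = (1.349e-02)² / (0.354 − 1.349e-02) = 5.34e-04.

K_a = 5.34e-04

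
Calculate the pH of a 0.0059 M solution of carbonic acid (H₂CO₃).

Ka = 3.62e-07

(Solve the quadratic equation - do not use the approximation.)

x² + Ka×x - Ka×C = 0. Using quadratic formula: [H⁺] = 4.6034e-05

pH = 4.34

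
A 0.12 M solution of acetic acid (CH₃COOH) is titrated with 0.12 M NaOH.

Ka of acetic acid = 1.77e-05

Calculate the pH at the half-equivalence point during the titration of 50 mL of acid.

At half-equivalence [HA] = [A⁻], so Henderson-Hasselbalch gives pH = pKa = -log(1.77e-05) = 4.75.

pH = pKa = 4.75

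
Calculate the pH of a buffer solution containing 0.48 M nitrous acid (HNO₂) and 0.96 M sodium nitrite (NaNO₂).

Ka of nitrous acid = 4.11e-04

pKa = -log(4.11e-04) = 3.39. pH = pKa + log([A⁻]/[HA]) = 3.39 + log(0.96/0.48)

pH = 3.69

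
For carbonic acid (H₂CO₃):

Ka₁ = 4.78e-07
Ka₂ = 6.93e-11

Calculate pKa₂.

pKa₂ = -log(Ka₂) = -log(6.93e-11) = 10.16.

pK_{a2} = 10.16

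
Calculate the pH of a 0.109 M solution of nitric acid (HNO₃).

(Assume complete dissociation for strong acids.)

[H⁺] = 0.109 M for strong acid. pH = -log[H⁺] = -log(0.109)

pH = 0.96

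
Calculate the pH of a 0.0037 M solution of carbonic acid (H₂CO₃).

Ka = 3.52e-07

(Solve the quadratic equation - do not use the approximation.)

x² + Ka×x - Ka×C = 0. Using quadratic formula: [H⁺] = 3.5913e-05

pH = 4.44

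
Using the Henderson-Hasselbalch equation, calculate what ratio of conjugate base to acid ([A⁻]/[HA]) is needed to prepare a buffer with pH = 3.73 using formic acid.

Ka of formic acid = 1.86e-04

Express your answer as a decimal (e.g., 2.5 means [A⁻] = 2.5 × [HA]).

pKa = -log(1.86e-04) = 3.7305. pH = pKa + log([A⁻]/[HA]), so log([A⁻]/[HA]) = pH − pKa = 3.73 − 3.7305 = -0.0005. [A⁻]/[HA] = 10^(-0.0005) = 0.999

[A⁻]/[HA] = 0.999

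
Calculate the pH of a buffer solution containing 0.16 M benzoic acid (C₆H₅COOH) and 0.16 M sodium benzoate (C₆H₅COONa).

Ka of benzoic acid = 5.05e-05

pKa = -log(5.05e-05) = 4.30. pH = pKa + log([A⁻]/[HA]) = 4.30 + log(0.16/0.16)

pH = 4.30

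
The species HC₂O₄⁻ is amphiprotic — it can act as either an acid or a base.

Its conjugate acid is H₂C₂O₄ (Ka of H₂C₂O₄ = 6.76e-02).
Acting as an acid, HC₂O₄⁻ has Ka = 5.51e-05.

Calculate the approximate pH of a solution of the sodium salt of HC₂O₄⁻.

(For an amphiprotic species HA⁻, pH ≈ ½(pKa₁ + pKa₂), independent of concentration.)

pKa₁ = -log(6.76e-02) = 1.17; pKa₂ = -log(5.51e-05) = 4.26. For an amphiprotic species, pH ≈ ½(pKa₁ + pKa₂) = ½(1.17 + 4.26) = 2.71.

pH = 2.71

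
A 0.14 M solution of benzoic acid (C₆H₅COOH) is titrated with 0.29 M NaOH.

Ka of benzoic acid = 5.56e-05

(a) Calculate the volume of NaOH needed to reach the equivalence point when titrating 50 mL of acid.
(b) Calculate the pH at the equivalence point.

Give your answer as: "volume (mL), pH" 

moles acid = 0.14 × 50/1000 = 0.007 mol; V_base = moles/0.29 × 1000 = 24.1 mL. At equivalence only the conjugate base is present: [A⁻] = 0.007/0.074 = 9.4419e-02 M. Kb = Kw/Ka = 1.80e-10; [OH⁻] = √(Kb × [A⁻]) = 4.1209e-06; pOH = 5.39; pH = 14 - pOH = 8.61.

V = 24.1 mL, pH = 8.61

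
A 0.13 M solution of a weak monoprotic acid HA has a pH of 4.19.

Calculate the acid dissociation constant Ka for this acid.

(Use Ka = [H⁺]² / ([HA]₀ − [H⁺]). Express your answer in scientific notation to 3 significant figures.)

[H⁺] = 10^(−pH) = 10^(−4.19) = 6.457e-05 M. For HA ⇌ H⁺ + A⁻, Ka = [H⁺][A⁻]/[HA] = [H⁺]² / ([HA]₀ − [H⁺]) = (6.457e-05)² / (0.13 − 6.457e-05) = 3.21e-08.

K_a = 3.21e-08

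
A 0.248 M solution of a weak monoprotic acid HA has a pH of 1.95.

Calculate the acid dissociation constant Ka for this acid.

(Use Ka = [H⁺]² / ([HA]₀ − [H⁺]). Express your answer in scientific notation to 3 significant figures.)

[H⁺] = 10^(−pH) = 10^(−1.95) = 1.122e-02 M. For HA ⇌ H⁺ + A⁻, Ka = [H⁺][A⁻]/[HA] = [H⁺]² / ([HA]₀ − [H⁺]) = (1.122e-02)² / (0.248 − 1.122e-02) = 5.32e-04.

K_a = 5.32e-04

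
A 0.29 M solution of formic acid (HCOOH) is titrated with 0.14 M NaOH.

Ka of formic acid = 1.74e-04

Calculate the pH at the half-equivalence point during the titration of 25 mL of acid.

At half-equivalence [HA] = [A⁻], so Henderson-Hasselbalch gives pH = pKa = -log(1.74e-04) = 3.76.

pH = pKa = 3.76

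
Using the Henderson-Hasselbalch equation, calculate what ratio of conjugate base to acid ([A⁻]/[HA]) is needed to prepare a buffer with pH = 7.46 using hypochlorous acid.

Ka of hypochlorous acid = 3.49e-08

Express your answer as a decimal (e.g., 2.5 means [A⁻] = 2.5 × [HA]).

pKa = -log(3.49e-08) = 7.4572. pH = pKa + log([A⁻]/[HA]), so log([A⁻]/[HA]) = pH − pKa = 7.46 − 7.4572 = 0.0028. [A⁻]/[HA] = 10^(0.0028) = 1.01

[A⁻]/[HA] = 1.01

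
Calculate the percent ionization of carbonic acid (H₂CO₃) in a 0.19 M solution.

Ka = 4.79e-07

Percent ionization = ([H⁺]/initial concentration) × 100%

Using Ka equilibrium: x² + Ka×x - Ka×C = 0. Solving: [H⁺] = 3.0144e-04. Percent = (3.0144e-04/0.19) × 100

Percent ionization = 0.159%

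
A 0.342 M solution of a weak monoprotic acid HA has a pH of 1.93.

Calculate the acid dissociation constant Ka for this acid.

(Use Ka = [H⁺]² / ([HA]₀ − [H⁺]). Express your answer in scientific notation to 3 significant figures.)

[H⁺] = 10^(−pH) = 10^(−1.93) = 1.175e-02 M. For HA ⇌ H⁺ + A⁻, Ka = [H⁺][A⁻]/[HA] = [H⁺]² / ([HA]₀ − [H⁺]) = (1.175e-02)² / (0.342 − 1.175e-02) = 4.18e-04.

K_a = 4.18e-04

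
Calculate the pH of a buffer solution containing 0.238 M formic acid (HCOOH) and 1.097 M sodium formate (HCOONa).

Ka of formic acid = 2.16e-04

pKa = -log(2.16e-04) = 3.67. pH = pKa + log([A⁻]/[HA]) = 3.67 + log(1.097/0.238)

pH = 4.33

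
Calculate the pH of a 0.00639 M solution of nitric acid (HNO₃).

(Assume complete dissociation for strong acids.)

[H⁺] = 0.00639 M for strong acid. pH = -log[H⁺] = -log(0.00639)

pH = 2.19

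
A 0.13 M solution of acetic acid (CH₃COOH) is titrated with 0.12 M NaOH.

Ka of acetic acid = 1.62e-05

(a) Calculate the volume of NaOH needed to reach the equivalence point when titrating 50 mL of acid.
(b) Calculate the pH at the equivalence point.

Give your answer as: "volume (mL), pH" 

moles acid = 0.13 × 50/1000 = 0.0065 mol; V_base = moles/0.12 × 1000 = 54.2 mL. At equivalence only the conjugate base is present: [A⁻] = 0.0065/0.104 = 6.2400e-02 M. Kb = Kw/Ka = 6.17e-10; [OH⁻] = √(Kb × [A⁻]) = 6.2063e-06; pOH = 5.21; pH = 14 - pOH = 8.79.

V = 54.2 mL, pH = 8.79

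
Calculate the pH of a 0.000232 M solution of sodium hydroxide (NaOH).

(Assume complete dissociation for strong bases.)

[OH⁻] = 0.000232 M for strong base. pOH = -log[OH⁻] = 3.63, pH = 14 - pOH

pH = 10.37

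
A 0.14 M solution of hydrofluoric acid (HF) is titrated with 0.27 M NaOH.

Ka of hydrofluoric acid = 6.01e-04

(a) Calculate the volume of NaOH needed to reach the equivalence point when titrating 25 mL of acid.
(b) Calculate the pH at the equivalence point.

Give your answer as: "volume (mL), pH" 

moles acid = 0.14 × 25/1000 = 0.0035 mol; V_base = moles/0.27 × 1000 = 13.0 mL. At equivalence only the conjugate base is present: [A⁻] = 0.0035/0.038 = 9.2195e-02 M. Kb = Kw/Ka = 1.66e-11; [OH⁻] = √(Kb × [A⁻]) = 1.2386e-06; pOH = 5.91; pH = 14 - pOH = 8.09.

V = 13.0 mL, pH = 8.09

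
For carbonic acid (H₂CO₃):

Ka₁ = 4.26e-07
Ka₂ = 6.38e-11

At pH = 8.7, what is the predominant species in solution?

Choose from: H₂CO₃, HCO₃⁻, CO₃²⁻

pKa₁ = 6.37, pKa₂ = 10.20. For a polyprotic acid the predominant species crosses at each pKa: below pKa_n the protonated form dominates, above it the deprotonated form does. At pH = 8.7, the predominant species is HCO₃⁻.

HCO₃⁻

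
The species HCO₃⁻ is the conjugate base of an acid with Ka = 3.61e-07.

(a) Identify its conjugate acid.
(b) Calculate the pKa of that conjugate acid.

(a) The conjugate acid is formed by adding one H⁺ to HCO₃⁻, giving H₂CO₃. (b) pKa = -log(Ka) = -log(3.61e-07) = 6.44.

Conjugate acid: H₂CO₃; pK_a = 6.44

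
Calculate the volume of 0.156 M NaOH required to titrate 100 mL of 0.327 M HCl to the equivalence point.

At equivalence: moles acid = moles base. moles HCl = 0.327 × 100/1000 = 0.0327 mol. V_base = moles / 0.156 × 1000 = 209.6 mL.

V_{base} = 209.6 mL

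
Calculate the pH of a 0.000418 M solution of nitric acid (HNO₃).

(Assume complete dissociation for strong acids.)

[H⁺] = 0.000418 M for strong acid. pH = -log[H⁺] = -log(0.000418)

pH = 3.38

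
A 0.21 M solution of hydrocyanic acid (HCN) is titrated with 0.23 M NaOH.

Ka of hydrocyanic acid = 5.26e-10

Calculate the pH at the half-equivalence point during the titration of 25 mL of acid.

At half-equivalence [HA] = [A⁻], so Henderson-Hasselbalch gives pH = pKa = -log(5.26e-10) = 9.28.

pH = pKa = 9.28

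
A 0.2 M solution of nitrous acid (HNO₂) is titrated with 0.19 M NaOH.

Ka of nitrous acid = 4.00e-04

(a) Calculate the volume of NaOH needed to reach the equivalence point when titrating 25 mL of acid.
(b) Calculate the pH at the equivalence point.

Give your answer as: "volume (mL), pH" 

moles acid = 0.2 × 25/1000 = 0.005 mol; V_base = moles/0.19 × 1000 = 26.3 mL. At equivalence only the conjugate base is present: [A⁻] = 0.005/0.051 = 9.7436e-02 M. Kb = Kw/Ka = 2.50e-11; [OH⁻] = √(Kb × [A⁻]) = 1.5607e-06; pOH = 5.81; pH = 14 - pOH = 8.19.

V = 26.3 mL, pH = 8.19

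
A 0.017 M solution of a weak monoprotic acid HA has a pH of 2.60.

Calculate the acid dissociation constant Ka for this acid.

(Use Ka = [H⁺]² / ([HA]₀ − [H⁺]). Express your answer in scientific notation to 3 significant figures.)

[H⁺] = 10^(−pH) = 10^(−2.60) = 2.512e-03 M. For HA ⇌ H⁺ + A⁻, Ka = [H⁺][A⁻]/[HA] = [H⁺]² / ([HA]₀ − [H⁺]) = (2.512e-03)² / (0.017 − 2.512e-03) = 4.35e-04.

K_a = 4.35e-04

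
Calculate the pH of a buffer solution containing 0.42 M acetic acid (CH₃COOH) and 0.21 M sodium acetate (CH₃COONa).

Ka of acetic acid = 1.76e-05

pKa = -log(1.76e-05) = 4.75. pH = pKa + log([A⁻]/[HA]) = 4.75 + log(0.21/0.42)

pH = 4.45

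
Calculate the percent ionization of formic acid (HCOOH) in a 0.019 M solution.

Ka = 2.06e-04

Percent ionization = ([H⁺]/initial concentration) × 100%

Using Ka equilibrium: x² + Ka×x - Ka×C = 0. Solving: [H⁺] = 1.8781e-03. Percent = (1.8781e-03/0.019) × 100

Percent ionization = 9.88%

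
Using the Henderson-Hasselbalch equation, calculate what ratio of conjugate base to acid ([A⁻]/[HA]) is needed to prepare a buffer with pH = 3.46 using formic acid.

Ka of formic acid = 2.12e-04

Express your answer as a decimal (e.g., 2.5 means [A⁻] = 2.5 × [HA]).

pKa = -log(2.12e-04) = 3.6737. pH = pKa + log([A⁻]/[HA]), so log([A⁻]/[HA]) = pH − pKa = 3.46 − 3.6737 = -0.2137. [A⁻]/[HA] = 10^(-0.2137) = 0.611

[A⁻]/[HA] = 0.611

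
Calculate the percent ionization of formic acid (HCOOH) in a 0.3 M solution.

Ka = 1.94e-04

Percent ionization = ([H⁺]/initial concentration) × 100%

Using Ka equilibrium: x² + Ka×x - Ka×C = 0. Solving: [H⁺] = 7.5325e-03. Percent = (7.5325e-03/0.3) × 100

Percent ionization = 2.51%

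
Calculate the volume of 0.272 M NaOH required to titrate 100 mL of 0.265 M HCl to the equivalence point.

At equivalence: moles acid = moles base. moles HCl = 0.265 × 100/1000 = 0.0265 mol. V_base = moles / 0.272 × 1000 = 97.4 mL.

V_{base} = 97.4 mL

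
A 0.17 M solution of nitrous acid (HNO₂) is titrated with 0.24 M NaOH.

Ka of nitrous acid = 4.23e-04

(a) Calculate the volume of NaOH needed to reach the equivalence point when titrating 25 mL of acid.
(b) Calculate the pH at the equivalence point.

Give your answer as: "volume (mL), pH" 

moles acid = 0.17 × 25/1000 = 0.00425 mol; V_base = moles/0.24 × 1000 = 17.7 mL. At equivalence only the conjugate base is present: [A⁻] = 0.00425/0.043 = 9.9512e-02 M. Kb = Kw/Ka = 2.36e-11; [OH⁻] = √(Kb × [A⁻]) = 1.5338e-06; pOH = 5.81; pH = 14 - pOH = 8.19.

V = 17.7 mL, pH = 8.19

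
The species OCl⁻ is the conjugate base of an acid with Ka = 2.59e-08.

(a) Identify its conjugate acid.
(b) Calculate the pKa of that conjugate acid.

(a) The conjugate acid is formed by adding one H⁺ to OCl⁻, giving HOCl. (b) pKa = -log(Ka) = -log(2.59e-08) = 7.59.

Conjugate acid: HOCl; pK_a = 7.59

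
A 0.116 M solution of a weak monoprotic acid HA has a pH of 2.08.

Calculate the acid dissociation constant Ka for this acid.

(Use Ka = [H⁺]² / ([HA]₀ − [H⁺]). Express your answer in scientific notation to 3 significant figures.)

[H⁺] = 10^(−pH) = 10^(−2.08) = 8.318e-03 M. For HA ⇌ H⁺ + A⁻, Ka = [H⁺][A⁻]/[HA] = [H⁺]² / ([HA]₀ − [H⁺]) = (8.318e-03)² / (0.116 − 8.318e-03) = 6.42e-04.

K_a = 6.42e-04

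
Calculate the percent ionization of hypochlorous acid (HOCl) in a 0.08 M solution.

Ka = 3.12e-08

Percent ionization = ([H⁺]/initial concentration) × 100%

Using Ka equilibrium: x² + Ka×x - Ka×C = 0. Solving: [H⁺] = 4.9944e-05. Percent = (4.9944e-05/0.08) × 100

Percent ionization = 0.0624%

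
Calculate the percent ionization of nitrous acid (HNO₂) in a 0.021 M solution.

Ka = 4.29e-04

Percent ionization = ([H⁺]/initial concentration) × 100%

Using Ka equilibrium: x² + Ka×x - Ka×C = 0. Solving: [H⁺] = 2.7947e-03. Percent = (2.7947e-03/0.021) × 100

Percent ionization = 13.3%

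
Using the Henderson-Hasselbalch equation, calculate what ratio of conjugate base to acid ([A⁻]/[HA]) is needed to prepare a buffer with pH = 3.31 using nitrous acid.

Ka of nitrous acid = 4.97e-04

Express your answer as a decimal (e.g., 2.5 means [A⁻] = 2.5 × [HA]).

pKa = -log(4.97e-04) = 3.3036. pH = pKa + log([A⁻]/[HA]), so log([A⁻]/[HA]) = pH − pKa = 3.31 − 3.3036 = 0.0064. [A⁻]/[HA] = 10^(0.0064) = 1.01

[A⁻]/[HA] = 1.01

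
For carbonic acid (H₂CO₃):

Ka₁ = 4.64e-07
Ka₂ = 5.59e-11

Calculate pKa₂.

pKa₂ = -log(Ka₂) = -log(5.59e-11) = 10.25.

pK_{a2} = 10.25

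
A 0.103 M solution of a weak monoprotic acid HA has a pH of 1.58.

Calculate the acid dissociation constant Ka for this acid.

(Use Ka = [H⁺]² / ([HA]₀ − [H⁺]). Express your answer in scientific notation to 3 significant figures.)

[H⁺] = 10^(−pH) = 10^(−1.58) = 2.630e-02 M. For HA ⇌ H⁺ + A⁻, Ka = [H⁺][A⁻]/[HA] = [H⁺]² / ([HA]₀ − [H⁺]) = (2.630e-02)² / (0.103 − 2.630e-02) = 9.02e-03.

K_a = 9.02e-03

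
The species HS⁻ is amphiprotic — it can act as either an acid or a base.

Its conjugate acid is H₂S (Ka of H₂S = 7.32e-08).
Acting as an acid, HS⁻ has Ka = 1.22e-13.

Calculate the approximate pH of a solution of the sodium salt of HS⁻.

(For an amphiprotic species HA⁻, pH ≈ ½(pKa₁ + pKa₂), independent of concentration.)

pKa₁ = -log(7.32e-08) = 7.14; pKa₂ = -log(1.22e-13) = 12.91. For an amphiprotic species, pH ≈ ½(pKa₁ + pKa₂) = ½(7.14 + 12.91) = 10.02.

pH = 10.02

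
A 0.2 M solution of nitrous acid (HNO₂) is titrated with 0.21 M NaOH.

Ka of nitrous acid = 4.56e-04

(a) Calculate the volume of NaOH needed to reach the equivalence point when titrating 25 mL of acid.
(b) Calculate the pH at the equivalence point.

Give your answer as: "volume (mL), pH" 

moles acid = 0.2 × 25/1000 = 0.005 mol; V_base = moles/0.21 × 1000 = 23.8 mL. At equivalence only the conjugate base is present: [A⁻] = 0.005/0.049 = 1.0244e-01 M. Kb = Kw/Ka = 2.19e-11; [OH⁻] = √(Kb × [A⁻]) = 1.4988e-06; pOH = 5.82; pH = 14 - pOH = 8.18.

V = 23.8 mL, pH = 8.18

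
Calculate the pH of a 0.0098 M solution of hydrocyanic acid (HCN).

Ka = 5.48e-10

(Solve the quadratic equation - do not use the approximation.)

x² + Ka×x - Ka×C = 0. Using quadratic formula: [H⁺] = 2.3171e-06

pH = 5.64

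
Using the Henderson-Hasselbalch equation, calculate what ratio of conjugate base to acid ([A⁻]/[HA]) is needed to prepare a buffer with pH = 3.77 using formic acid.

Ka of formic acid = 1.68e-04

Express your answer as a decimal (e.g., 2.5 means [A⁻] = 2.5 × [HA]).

pKa = -log(1.68e-04) = 3.7747. pH = pKa + log([A⁻]/[HA]), so log([A⁻]/[HA]) = pH − pKa = 3.77 − 3.7747 = -0.0047. [A⁻]/[HA] = 10^(-0.0047) = 0.989

[A⁻]/[HA] = 0.989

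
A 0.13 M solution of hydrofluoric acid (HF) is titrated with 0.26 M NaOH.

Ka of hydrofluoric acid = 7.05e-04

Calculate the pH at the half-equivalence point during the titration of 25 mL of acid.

At half-equivalence [HA] = [A⁻], so Henderson-Hasselbalch gives pH = pKa = -log(7.05e-04) = 3.15.

pH = pKa = 3.15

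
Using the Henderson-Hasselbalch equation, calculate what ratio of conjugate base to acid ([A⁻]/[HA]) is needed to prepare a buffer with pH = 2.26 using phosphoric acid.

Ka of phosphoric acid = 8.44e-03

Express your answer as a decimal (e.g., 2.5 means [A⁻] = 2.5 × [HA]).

pKa = -log(8.44e-03) = 2.0737. pH = pKa + log([A⁻]/[HA]), so log([A⁻]/[HA]) = pH − pKa = 2.26 − 2.0737 = 0.1863. [A⁻]/[HA] = 10^(0.1863) = 1.54

[A⁻]/[HA] = 1.54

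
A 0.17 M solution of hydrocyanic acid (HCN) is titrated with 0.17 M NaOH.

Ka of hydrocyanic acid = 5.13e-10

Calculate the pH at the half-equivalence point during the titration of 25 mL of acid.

At half-equivalence [HA] = [A⁻], so Henderson-Hasselbalch gives pH = pKa = -log(5.13e-10) = 9.29.

pH = pKa = 9.29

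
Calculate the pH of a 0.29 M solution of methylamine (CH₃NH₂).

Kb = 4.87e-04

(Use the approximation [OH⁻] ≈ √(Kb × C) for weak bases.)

[OH⁻] = √(Kb × C) = √(4.87e-04 × 0.29) = 1.1884e-02. pOH = 1.93, pH = 14 - pOH

pH = 12.07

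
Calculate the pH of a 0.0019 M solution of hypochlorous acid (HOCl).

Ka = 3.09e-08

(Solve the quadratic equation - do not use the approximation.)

x² + Ka×x - Ka×C = 0. Using quadratic formula: [H⁺] = 7.6468e-06

pH = 5.12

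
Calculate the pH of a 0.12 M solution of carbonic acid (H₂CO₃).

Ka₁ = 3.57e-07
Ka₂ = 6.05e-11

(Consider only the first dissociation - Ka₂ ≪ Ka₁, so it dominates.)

First dissociation dominates. From Ka₁ = [H⁺][HA⁻]/[H₂A], x² + Ka₁·x − Ka₁·C = 0 with C = 0.12 M and Ka₁ = 3.57e-07. Solving: [H⁺] = (−Ka₁ + √(Ka₁² + 4·Ka₁·C)) / 2 = 2.0680e-04 M. pH = -log(2.0680e-04) = 3.68.

pH = 3.68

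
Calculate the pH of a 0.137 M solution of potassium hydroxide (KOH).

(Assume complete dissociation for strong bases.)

[OH⁻] = 0.137 M for strong base. pOH = -log[OH⁻] = 0.86, pH = 14 - pOH

pH = 13.14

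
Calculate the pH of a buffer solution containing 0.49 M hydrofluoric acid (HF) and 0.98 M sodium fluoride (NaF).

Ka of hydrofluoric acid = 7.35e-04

pKa = -log(7.35e-04) = 3.13. pH = pKa + log([A⁻]/[HA]) = 3.13 + log(0.98/0.49)

pH = 3.43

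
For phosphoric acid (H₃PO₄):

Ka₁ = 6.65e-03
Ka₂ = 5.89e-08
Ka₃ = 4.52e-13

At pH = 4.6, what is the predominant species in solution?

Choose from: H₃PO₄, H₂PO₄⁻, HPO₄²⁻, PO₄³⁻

pKa₁ = 2.18, pKa₂ = 7.23, pKa₃ = 12.34. For a polyprotic acid the predominant species crosses at each pKa: below pKa_n the protonated form dominates, above it the deprotonated form does. At pH = 4.6, the predominant species is H₂PO₄⁻.

H₂PO₄⁻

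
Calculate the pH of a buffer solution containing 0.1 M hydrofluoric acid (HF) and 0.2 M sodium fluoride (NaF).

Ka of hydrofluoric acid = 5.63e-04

pKa = -log(5.63e-04) = 3.25. pH = pKa + log([A⁻]/[HA]) = 3.25 + log(0.2/0.1)

pH = 3.55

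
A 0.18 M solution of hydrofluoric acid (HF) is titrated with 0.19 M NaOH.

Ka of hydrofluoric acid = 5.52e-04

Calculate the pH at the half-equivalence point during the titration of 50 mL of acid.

At half-equivalence [HA] = [A⁻], so Henderson-Hasselbalch gives pH = pKa = -log(5.52e-04) = 3.26.

pH = pKa = 3.26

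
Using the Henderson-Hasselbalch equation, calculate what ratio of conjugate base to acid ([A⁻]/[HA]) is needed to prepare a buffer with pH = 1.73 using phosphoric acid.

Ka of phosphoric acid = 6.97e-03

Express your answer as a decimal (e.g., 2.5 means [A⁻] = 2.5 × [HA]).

pKa = -log(6.97e-03) = 2.1568. pH = pKa + log([A⁻]/[HA]), so log([A⁻]/[HA]) = pH − pKa = 1.73 − 2.1568 = -0.4268. [A⁻]/[HA] = 10^(-0.4268) = 0.374

[A⁻]/[HA] = 0.374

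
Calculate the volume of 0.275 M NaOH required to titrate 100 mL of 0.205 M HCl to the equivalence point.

At equivalence: moles acid = moles base. moles HCl = 0.205 × 100/1000 = 0.0205 mol. V_base = moles / 0.275 × 1000 = 74.5 mL.

V_{base} = 74.5 mL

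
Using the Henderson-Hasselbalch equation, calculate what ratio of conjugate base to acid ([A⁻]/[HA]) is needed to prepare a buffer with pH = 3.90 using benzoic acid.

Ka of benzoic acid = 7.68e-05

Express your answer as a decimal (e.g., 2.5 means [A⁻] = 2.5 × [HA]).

pKa = -log(7.68e-05) = 4.1146. pH = pKa + log([A⁻]/[HA]), so log([A⁻]/[HA]) = pH − pKa = 3.90 − 4.1146 = -0.2146. [A⁻]/[HA] = 10^(-0.2146) = 0.610

[A⁻]/[HA] = 0.610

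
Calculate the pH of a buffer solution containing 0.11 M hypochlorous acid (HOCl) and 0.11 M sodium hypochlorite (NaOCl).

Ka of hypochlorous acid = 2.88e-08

pKa = -log(2.88e-08) = 7.54. pH = pKa + log([A⁻]/[HA]) = 7.54 + log(0.11/0.11)

pH = 7.54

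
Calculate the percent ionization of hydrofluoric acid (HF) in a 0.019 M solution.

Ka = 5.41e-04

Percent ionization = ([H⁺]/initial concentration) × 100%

Using Ka equilibrium: x² + Ka×x - Ka×C = 0. Solving: [H⁺] = 2.9470e-03. Percent = (2.9470e-03/0.019) × 100

Percent ionization = 15.5%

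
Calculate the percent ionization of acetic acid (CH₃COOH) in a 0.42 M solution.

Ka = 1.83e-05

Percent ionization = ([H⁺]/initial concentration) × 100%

Using Ka equilibrium: x² + Ka×x - Ka×C = 0. Solving: [H⁺] = 2.7632e-03. Percent = (2.7632e-03/0.42) × 100

Percent ionization = 0.658%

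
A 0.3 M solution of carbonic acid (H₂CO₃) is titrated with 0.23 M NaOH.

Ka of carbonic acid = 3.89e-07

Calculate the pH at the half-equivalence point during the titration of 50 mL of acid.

At half-equivalence [HA] = [A⁻], so Henderson-Hasselbalch gives pH = pKa = -log(3.89e-07) = 6.41.

pH = pKa = 6.41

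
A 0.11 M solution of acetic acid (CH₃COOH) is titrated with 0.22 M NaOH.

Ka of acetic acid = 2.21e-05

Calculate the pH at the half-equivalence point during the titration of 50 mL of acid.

At half-equivalence [HA] = [A⁻], so Henderson-Hasselbalch gives pH = pKa = -log(2.21e-05) = 4.66.

pH = pKa = 4.66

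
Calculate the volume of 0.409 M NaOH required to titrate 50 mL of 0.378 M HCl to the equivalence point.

At equivalence: moles acid = moles base. moles HCl = 0.378 × 50/1000 = 0.0189 mol. V_base = moles / 0.409 × 1000 = 46.2 mL.

V_{base} = 46.2 mL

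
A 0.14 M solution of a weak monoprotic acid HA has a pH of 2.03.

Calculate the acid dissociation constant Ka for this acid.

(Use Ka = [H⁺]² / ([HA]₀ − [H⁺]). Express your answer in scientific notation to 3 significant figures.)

[H⁺] = 10^(−pH) = 10^(−2.03) = 9.333e-03 M. For HA ⇌ H⁺ + A⁻, Ka = [H⁺][A⁻]/[HA] = [H⁺]² / ([HA]₀ − [H⁺]) = (9.333e-03)² / (0.14 − 9.333e-03) = 6.67e-04.

K_a = 6.67e-04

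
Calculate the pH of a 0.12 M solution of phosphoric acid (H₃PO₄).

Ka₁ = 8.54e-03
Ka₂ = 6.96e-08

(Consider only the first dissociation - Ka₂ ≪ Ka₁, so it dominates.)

First dissociation dominates. From Ka₁ = [H⁺][HA⁻]/[H₂A], x² + Ka₁·x − Ka₁·C = 0 with C = 0.12 M and Ka₁ = 8.54e-03. Solving: [H⁺] = (−Ka₁ + √(Ka₁² + 4·Ka₁·C)) / 2 = 2.8026e-02 M. pH = -log(2.8026e-02) = 1.55.

pH = 1.55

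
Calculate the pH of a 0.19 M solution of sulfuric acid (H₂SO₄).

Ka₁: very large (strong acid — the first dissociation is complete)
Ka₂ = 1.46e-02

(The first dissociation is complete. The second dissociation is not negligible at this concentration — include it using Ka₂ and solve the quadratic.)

First dissociation is complete: [H⁺]₀ = [HSO₄⁻]₀ = C = 0.19 M. Second dissociation HSO₄⁻ ⇌ H⁺ + SO₄²⁻: let x = [SO₄²⁻]. Ka₂ = (C + x)·x / (C − x) = 1.46e-02 → x² + (C + Ka₂)·x − Ka₂·C = 0 → x² + 0.20460·x − 2.774e-03 = 0. x = (−0.20460 + √(0.20460² + 4 × 2.774e-03)) / 2 = 1.2762e-02 M. [H⁺] = C + x = 0.19 + 1.2762e-02 = 2.0276e-01 M. pH = -log(2.0276e-01) = 0.69.

pH = 0.69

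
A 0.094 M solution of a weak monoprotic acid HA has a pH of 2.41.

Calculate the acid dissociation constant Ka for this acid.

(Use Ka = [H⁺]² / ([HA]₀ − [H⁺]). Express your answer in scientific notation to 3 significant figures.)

[H⁺] = 10^(−pH) = 10^(−2.41) = 3.890e-03 M. For HA ⇌ H⁺ + A⁻, Ka = [H⁺][A⁻]/[HA] = [H⁺]² / ([HA]₀ − [H⁺]) = (3.890e-03)² / (0.094 − 3.890e-03) = 1.68e-04.

K_a = 1.68e-04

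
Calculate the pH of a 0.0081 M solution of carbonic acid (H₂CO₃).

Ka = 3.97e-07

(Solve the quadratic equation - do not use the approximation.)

x² + Ka×x - Ka×C = 0. Using quadratic formula: [H⁺] = 5.6509e-05

pH = 4.25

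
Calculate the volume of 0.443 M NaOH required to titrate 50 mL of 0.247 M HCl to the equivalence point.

At equivalence: moles acid = moles base. moles HCl = 0.247 × 50/1000 = 0.01235 mol. V_base = moles / 0.443 × 1000 = 27.9 mL.

V_{base} = 27.9 mL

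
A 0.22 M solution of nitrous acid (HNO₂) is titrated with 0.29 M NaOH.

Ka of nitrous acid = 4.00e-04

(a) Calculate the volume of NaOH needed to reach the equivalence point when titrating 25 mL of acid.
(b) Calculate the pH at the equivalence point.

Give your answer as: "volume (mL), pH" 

moles acid = 0.22 × 25/1000 = 0.0055 mol; V_base = moles/0.29 × 1000 = 19.0 mL. At equivalence only the conjugate base is present: [A⁻] = 0.0055/0.044 = 1.2510e-01 M. Kb = Kw/Ka = 2.50e-11; [OH⁻] = √(Kb × [A⁻]) = 1.7685e-06; pOH = 5.75; pH = 14 - pOH = 8.25.

V = 19.0 mL, pH = 8.25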